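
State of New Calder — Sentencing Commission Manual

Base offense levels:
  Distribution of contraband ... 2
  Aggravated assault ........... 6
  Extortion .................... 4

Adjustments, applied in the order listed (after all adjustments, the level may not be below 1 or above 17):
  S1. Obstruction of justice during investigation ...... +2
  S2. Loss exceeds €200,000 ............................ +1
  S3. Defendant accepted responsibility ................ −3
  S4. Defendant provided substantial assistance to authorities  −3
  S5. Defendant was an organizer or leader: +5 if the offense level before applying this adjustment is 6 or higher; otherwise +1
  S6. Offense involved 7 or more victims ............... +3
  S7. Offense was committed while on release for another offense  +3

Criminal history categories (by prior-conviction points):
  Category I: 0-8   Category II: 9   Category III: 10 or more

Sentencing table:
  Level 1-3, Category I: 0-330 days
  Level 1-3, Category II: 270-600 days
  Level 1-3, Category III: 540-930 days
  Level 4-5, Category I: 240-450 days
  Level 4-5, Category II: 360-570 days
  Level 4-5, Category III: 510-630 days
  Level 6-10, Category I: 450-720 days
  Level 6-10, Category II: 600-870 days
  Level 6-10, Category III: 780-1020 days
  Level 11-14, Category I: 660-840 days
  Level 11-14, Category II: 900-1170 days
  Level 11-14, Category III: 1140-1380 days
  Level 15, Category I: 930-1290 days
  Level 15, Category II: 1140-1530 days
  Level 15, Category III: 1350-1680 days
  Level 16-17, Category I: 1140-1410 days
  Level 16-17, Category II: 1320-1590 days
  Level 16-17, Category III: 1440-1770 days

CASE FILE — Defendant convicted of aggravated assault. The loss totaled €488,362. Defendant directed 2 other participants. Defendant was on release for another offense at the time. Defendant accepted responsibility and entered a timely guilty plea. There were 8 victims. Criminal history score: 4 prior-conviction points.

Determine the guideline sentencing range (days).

660-840 days

Base offense level for aggravated assault: 6.
S1 does not apply.
S2 applies: 6 + 1 = 7.
S3 applies: 7 − 3 = 4.
S4 does not apply.
S5 applies (level before this adjustment is 4 < 6, so +1): 4 + 1 = 5.
S6 applies: 5 + 3 = 8.
S7 applies: 8 + 3 = 11.
Final offense level: 11.
Criminal history: 4 prior points → Category I (0-8).
Level 11 falls in the 11-14 band.
Grid: Level 11-14 × Category I = 660-840 days.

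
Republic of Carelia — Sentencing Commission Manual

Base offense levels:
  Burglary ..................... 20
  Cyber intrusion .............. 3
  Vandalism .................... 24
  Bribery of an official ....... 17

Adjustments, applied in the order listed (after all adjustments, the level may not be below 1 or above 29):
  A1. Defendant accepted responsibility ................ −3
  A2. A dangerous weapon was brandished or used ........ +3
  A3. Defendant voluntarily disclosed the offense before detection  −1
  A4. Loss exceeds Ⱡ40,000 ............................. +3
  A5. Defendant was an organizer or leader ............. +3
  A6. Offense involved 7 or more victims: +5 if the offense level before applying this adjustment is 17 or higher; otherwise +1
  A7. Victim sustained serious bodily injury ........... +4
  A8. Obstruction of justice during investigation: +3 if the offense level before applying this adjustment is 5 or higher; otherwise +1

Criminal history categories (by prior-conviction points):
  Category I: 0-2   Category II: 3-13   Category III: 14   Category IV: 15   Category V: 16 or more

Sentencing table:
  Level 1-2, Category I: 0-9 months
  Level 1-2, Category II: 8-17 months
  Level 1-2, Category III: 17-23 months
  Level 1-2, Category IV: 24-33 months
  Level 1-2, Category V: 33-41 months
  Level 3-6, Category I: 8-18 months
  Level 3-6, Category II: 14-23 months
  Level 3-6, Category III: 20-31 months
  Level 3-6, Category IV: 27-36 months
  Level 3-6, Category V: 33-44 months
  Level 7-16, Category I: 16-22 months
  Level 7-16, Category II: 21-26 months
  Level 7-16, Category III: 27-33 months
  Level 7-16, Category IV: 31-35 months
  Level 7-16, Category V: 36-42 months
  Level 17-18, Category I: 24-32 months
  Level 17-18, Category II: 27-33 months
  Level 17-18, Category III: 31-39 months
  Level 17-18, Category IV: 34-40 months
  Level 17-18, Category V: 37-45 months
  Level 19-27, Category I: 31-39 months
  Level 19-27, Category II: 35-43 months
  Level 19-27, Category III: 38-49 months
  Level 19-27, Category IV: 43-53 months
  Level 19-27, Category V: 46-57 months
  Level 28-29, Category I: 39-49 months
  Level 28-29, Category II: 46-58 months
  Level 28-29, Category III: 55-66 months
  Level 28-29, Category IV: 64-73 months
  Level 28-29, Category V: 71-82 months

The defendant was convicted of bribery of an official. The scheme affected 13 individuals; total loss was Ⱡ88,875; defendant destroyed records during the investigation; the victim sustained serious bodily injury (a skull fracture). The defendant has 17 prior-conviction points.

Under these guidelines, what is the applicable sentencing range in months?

71-82 months

Base offense level for bribery of an official: 17.
A1 does not apply.
A2 does not apply.
A4 applies: 17 + 3 = 20.
A5 does not apply.
A6 applies (level before this adjustment is 20 ≥ 17, so +5): 20 + 5 = 25.
A7 applies: 25 + 4 = 29.
A8 applies (level before this adjustment is 29 ≥ 5, so +3): 29 + 3 = 32.
Level 32 exceeds the maximum of 29; capped at 29.
Final offense level: 29.
Criminal history: 17 prior points → Category V (16+).
Level 29 falls in the 28-29 band.
Grid: Level 28-29 × Category V = 71-82 months.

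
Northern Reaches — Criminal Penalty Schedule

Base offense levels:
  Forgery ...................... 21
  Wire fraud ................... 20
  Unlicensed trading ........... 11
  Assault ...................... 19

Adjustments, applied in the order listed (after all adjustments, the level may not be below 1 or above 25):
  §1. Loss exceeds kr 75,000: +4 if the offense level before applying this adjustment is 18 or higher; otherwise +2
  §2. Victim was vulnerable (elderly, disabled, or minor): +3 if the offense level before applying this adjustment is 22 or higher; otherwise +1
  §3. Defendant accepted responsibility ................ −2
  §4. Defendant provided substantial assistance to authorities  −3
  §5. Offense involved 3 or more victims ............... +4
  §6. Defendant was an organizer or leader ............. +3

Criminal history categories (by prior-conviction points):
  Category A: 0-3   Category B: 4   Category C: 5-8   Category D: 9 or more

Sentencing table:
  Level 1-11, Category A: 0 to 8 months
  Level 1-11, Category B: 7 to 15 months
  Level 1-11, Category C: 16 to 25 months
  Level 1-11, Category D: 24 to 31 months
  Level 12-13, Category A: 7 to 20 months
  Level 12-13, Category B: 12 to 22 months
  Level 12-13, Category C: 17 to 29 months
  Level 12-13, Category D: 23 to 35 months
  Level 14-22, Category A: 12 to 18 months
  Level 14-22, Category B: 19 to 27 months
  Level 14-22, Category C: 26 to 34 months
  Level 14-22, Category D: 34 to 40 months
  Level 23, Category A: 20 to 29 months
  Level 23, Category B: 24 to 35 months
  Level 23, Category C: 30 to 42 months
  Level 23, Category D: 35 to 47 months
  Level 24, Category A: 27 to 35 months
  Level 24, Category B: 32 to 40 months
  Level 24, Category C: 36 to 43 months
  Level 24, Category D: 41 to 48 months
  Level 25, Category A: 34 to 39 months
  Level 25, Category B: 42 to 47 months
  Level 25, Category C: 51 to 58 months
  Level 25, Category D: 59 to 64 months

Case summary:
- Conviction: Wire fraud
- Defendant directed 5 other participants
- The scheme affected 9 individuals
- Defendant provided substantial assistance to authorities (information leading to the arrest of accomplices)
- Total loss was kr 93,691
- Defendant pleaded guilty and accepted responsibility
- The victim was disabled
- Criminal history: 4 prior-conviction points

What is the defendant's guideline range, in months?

Base offense level for wire fraud: 20.
§1 applies (level before this adjustment is 20 ≥ 18, so +4): 20 + 4 = 24.
§2 applies (level before this adjustment is 24 ≥ 22, so +3): 24 + 3 = 27.
§3 applies: 27 − 2 = 25.
§4 applies: 25 − 3 = 22.
§5 applies: 22 + 4 = 26.
§6 applies: 26 + 3 = 29.
Level 29 exceeds the maximum of 25; capped at 25.
Final offense level: 25.
Criminal history: 4 prior points → Category B (4).
Level 25 falls in the 25 band.
Grid: Level 25 × Category B = 42-47 months.

42-47 months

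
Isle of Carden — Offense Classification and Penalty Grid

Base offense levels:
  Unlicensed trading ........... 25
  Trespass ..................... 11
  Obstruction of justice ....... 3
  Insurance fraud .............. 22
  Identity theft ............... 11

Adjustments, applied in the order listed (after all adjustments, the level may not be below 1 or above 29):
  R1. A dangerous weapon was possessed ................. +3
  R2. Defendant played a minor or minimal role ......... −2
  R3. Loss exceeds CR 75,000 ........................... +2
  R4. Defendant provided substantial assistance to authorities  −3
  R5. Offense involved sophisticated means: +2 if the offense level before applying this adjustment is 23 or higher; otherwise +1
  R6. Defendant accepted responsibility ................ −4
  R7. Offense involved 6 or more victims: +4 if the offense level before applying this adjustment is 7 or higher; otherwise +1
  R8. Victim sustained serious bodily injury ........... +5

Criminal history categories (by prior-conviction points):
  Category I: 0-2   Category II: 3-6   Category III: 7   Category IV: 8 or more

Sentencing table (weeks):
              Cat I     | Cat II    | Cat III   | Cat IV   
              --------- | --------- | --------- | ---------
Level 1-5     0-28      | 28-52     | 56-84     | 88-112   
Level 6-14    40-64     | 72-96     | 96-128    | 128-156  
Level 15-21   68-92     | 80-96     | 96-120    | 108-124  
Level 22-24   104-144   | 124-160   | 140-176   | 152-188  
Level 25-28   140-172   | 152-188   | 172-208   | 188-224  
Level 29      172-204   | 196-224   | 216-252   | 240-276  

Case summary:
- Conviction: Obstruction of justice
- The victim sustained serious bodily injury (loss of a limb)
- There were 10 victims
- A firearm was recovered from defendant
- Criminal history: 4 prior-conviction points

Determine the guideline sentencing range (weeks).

72-96 weeks

Base offense level for obstruction of justice: 3.
R1 applies: 3 + 3 = 6.
R2 does not apply.
R3 does not apply.
R5 does not apply.
R6 does not apply.
R7 applies (level before this adjustment is 6 < 7, so +1): 6 + 1 = 7.
R8 applies: 7 + 5 = 12.
Final offense level: 12.
Criminal history: 4 prior points → Category II (3-6).
Level 12 falls in the 6-14 band.
Grid: Level 6-14 × Category II = 72-96 weeks.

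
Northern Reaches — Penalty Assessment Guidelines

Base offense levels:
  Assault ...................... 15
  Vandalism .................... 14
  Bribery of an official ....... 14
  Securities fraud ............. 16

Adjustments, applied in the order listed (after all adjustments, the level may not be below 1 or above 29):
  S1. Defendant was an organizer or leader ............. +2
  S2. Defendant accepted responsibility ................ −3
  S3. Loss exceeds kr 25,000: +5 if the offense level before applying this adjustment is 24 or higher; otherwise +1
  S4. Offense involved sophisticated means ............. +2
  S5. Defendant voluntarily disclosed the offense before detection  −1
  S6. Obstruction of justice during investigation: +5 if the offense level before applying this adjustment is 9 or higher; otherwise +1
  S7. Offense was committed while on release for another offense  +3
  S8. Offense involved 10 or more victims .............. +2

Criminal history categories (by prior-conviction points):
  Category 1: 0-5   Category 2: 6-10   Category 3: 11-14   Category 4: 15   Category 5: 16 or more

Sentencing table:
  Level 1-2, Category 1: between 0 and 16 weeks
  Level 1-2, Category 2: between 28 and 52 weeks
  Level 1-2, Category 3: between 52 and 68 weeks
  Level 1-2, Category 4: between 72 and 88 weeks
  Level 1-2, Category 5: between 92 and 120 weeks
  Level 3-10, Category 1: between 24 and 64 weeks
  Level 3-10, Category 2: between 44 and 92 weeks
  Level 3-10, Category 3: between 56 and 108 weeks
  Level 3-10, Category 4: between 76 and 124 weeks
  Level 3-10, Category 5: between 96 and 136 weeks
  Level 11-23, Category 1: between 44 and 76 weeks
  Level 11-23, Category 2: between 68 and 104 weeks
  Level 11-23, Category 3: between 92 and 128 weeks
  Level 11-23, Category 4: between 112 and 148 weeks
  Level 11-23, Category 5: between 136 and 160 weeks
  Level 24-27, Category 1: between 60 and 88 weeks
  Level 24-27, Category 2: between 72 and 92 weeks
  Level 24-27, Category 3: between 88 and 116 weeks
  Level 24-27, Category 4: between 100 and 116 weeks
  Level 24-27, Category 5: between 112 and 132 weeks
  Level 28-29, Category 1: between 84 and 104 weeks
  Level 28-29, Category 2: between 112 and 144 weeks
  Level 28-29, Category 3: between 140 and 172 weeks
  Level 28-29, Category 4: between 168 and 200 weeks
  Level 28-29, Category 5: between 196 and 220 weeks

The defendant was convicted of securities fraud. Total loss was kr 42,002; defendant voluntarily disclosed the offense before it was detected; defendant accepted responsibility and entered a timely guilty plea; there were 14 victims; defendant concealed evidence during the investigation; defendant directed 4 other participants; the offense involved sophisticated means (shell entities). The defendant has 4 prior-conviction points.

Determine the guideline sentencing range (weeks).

60-88 weeks

Base offense level for securities fraud: 16.
S1 applies: 16 + 2 = 18.
S2 applies: 18 − 3 = 15.
S3 applies (level before this adjustment is 15 < 24, so +1): 15 + 1 = 16.
S4 applies: 16 + 2 = 18.
S5 applies: 18 − 1 = 17.
S6 applies (level before this adjustment is 17 ≥ 9, so +5): 17 + 5 = 22.
S7 does not apply.
S8 applies: 22 + 2 = 24.
Final offense level: 24.
Criminal history: 4 prior points → Category 1 (0-5).
Level 24 falls in the 24-27 band.
Grid: Level 24-27 × Category 1 = 60-88 weeks.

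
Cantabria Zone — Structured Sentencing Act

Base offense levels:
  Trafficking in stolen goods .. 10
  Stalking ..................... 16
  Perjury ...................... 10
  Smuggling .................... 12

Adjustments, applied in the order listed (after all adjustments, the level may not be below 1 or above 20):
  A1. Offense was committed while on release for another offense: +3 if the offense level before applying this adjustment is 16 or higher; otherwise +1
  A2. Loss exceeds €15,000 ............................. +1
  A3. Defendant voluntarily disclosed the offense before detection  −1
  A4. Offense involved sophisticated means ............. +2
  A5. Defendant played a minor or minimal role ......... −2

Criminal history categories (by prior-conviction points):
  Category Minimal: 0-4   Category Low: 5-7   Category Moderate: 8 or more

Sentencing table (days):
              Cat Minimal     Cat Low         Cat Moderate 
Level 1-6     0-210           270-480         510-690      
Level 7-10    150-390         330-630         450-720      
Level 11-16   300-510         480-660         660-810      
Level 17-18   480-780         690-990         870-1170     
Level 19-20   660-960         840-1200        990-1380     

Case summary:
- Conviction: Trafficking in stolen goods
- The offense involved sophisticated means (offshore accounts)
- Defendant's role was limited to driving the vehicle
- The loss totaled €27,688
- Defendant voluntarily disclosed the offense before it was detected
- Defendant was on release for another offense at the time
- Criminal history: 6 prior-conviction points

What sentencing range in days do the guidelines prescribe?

Base offense level for trafficking in stolen goods: 10.
A1 applies (level before this adjustment is 10 < 16, so +1): 10 + 1 = 11.
A2 applies: 11 + 1 = 12.
A3 applies: 12 − 1 = 11.
A4 applies: 11 + 2 = 13.
A5 applies: 13 − 2 = 11.
Final offense level: 11.
Criminal history: 6 prior points → Category Low (5-7).
Level 11 falls in the 11-16 band.
Grid: Level 11-16 × Category Low = 480-660 days.

480-660 days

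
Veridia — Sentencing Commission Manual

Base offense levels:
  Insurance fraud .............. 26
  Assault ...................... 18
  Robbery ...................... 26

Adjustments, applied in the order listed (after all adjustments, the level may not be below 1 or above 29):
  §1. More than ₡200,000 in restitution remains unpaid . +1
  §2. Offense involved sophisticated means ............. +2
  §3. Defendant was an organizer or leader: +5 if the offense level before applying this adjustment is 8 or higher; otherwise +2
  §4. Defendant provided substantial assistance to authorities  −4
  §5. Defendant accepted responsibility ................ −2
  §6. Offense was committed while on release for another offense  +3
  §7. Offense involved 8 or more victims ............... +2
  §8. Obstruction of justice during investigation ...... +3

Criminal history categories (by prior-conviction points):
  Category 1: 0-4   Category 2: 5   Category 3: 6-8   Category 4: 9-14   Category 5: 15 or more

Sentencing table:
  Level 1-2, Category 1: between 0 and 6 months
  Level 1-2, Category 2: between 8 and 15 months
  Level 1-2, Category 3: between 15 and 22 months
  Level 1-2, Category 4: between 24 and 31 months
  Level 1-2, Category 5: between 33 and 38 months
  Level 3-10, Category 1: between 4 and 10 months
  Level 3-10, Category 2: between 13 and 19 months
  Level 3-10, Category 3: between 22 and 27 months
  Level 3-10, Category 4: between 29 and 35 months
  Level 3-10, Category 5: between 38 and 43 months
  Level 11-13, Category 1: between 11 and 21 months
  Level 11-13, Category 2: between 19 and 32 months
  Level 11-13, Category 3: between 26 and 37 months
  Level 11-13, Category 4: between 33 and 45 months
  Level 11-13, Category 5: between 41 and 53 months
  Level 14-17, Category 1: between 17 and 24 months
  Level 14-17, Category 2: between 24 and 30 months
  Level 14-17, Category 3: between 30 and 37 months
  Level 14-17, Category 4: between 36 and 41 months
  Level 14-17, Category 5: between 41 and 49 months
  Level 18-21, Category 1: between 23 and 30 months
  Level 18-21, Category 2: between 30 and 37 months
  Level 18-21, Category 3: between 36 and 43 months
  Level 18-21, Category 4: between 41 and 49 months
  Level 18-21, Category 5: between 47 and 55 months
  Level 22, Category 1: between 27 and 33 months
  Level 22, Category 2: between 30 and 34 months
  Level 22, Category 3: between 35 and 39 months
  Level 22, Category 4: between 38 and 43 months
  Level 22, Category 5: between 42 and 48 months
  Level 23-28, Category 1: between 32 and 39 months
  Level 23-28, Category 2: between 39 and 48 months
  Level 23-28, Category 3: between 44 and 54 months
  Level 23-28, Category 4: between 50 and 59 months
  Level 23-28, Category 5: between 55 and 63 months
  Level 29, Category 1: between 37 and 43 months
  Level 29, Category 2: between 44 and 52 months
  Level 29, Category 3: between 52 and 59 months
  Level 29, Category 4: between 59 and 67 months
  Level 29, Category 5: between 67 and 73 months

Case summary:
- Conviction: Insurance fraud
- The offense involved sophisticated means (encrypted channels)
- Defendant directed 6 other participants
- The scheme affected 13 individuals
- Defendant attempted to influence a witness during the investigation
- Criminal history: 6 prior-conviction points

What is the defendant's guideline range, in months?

Base offense level for insurance fraud: 26.
§2 applies: 26 + 2 = 28.
§3 applies (level before this adjustment is 28 ≥ 8, so +5): 28 + 5 = 33.
§7 applies: 33 + 2 = 35.
§8 applies: 35 + 3 = 38.
Level 38 exceeds the maximum of 29; capped at 29.
Final offense level: 29.
Criminal history: 6 prior points → Category 3 (6-8).
Level 29 falls in the 29 band.
Grid: Level 29 × Category 3 = 52-59 months.

52-59 months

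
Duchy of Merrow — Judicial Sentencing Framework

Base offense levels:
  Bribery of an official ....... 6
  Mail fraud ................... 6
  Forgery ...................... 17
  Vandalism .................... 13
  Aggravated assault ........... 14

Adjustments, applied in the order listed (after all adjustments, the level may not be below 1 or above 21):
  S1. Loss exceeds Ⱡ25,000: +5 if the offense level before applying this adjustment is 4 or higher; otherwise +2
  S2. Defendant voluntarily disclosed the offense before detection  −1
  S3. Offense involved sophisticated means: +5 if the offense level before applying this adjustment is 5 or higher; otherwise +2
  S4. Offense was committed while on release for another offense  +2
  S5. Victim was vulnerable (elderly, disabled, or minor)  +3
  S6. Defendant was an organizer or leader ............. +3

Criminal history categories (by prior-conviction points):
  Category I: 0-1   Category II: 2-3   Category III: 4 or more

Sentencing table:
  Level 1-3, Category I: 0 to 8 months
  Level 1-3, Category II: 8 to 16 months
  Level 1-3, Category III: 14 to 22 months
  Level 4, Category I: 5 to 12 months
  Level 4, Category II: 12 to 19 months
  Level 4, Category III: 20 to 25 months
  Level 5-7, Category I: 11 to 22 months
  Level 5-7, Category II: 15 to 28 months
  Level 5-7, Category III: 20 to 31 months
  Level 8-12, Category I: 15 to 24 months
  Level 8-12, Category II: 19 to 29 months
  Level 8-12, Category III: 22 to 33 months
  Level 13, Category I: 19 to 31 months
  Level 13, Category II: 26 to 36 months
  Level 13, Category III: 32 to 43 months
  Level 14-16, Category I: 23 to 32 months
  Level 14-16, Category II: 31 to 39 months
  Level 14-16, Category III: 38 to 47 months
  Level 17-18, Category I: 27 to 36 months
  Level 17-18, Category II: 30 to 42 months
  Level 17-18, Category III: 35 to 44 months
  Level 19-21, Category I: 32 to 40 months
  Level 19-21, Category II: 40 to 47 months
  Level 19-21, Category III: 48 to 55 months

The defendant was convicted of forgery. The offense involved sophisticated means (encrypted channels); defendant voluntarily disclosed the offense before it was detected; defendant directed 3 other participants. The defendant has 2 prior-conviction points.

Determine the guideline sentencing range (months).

40-47 months

Base offense level for forgery: 17.
S1 does not apply.
S2 applies: 17 − 1 = 16.
S3 applies (level before this adjustment is 16 ≥ 5, so +5): 16 + 5 = 21.
S4 does not apply.
S6 applies: 21 + 3 = 24.
Level 24 exceeds the maximum of 21; capped at 21.
Final offense level: 21.
Criminal history: 2 prior points → Category II (2-3).
Level 21 falls in the 19-21 band.
Grid: Level 19-21 × Category II = 40-47 months.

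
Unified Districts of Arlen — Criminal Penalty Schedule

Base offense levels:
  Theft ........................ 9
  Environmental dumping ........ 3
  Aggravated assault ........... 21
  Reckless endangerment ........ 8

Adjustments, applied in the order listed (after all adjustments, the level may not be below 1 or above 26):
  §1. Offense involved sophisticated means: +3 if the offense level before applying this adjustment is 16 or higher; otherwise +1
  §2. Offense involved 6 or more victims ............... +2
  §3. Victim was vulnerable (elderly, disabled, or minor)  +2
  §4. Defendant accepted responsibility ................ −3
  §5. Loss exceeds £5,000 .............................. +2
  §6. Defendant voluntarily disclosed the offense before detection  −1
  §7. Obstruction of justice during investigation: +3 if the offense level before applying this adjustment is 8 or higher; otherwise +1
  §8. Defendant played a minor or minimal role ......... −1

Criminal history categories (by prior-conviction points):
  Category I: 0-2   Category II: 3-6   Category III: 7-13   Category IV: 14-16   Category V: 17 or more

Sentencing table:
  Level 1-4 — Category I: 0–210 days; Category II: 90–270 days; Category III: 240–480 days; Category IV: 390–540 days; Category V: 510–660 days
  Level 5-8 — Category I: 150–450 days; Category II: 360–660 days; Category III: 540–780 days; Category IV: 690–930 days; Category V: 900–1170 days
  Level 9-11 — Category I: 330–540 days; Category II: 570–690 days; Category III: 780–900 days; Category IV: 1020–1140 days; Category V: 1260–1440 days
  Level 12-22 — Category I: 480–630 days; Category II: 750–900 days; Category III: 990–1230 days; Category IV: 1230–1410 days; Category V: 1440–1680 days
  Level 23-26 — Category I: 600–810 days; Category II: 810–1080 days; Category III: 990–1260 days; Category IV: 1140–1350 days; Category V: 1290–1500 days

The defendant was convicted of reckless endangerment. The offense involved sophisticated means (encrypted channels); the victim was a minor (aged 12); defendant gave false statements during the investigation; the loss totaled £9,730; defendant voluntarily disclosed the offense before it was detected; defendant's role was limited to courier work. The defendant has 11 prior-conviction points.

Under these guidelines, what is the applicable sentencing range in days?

990-1230 days

Base offense level for reckless endangerment: 8.
§1 applies (level before this adjustment is 8 < 16, so +1): 8 + 1 = 9.
§3 applies: 9 + 2 = 11.
§5 applies: 11 + 2 = 13.
§6 applies: 13 − 1 = 12.
§7 applies (level before this adjustment is 12 ≥ 8, so +3): 12 + 3 = 15.
§8 applies: 15 − 1 = 14.
Final offense level: 14.
Criminal history: 11 prior points → Category III (7-13).
Level 14 falls in the 12-22 band.
Grid: Level 12-22 × Category III = 990-1230 days.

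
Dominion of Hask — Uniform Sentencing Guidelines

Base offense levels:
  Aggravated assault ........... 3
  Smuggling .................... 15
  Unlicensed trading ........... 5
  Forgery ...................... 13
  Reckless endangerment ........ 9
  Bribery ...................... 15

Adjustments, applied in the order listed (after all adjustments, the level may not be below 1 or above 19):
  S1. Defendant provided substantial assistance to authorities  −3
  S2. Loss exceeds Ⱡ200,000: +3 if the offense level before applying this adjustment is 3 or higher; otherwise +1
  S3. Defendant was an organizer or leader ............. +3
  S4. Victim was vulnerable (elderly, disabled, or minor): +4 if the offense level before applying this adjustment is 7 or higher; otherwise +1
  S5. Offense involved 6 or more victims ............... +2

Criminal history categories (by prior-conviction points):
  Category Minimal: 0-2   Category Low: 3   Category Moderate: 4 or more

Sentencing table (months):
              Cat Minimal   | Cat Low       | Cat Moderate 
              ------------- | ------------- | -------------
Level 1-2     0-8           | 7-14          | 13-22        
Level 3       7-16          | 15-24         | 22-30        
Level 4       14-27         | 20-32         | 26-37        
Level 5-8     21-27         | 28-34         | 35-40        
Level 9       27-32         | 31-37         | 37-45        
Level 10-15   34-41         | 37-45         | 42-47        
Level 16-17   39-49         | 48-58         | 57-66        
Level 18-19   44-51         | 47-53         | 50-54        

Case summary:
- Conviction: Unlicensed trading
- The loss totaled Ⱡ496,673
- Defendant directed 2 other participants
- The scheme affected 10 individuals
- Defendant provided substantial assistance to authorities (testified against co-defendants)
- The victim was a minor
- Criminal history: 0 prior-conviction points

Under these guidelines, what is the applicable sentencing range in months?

27-32 months

Base offense level for unlicensed trading: 5.
S1 applies: 5 − 3 = 2.
S2 applies (level before this adjustment is 2 < 3, so +1): 2 + 1 = 3.
S3 applies: 3 + 3 = 6.
S4 applies (level before this adjustment is 6 < 7, so +1): 6 + 1 = 7.
S5 applies: 7 + 2 = 9.
Final offense level: 9.
Criminal history: 0 prior points → Category Minimal (0-2).
Level 9 falls in the 9 band.
Grid: Level 9 × Category Minimal = 27-32 months.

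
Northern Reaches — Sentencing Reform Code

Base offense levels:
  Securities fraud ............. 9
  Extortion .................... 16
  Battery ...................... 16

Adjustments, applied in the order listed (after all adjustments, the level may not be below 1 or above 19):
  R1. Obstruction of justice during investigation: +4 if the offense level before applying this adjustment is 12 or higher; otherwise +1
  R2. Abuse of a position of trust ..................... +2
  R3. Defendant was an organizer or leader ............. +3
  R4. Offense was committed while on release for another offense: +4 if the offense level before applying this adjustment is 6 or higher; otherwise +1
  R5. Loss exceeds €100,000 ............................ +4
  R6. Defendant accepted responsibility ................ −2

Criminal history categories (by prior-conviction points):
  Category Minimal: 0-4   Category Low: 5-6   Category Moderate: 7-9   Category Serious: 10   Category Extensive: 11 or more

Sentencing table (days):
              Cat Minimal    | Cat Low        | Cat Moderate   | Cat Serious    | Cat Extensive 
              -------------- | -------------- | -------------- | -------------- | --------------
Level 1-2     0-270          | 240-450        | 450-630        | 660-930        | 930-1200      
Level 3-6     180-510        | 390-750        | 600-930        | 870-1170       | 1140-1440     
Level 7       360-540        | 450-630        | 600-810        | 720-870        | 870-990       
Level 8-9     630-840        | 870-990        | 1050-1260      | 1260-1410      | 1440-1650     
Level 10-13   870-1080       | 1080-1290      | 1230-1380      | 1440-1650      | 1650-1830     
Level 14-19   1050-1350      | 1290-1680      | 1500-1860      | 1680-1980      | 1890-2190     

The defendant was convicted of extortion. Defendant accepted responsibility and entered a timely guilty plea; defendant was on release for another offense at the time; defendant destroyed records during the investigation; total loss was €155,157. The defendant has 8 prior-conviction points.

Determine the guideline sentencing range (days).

1500-1860 days

Base offense level for extortion: 16.
R1 applies (level before this adjustment is 16 ≥ 12, so +4): 16 + 4 = 20.
R2 does not apply.
R4 applies (level before this adjustment is 20 ≥ 6, so +4): 20 + 4 = 24.
R5 applies: 24 + 4 = 28.
R6 applies: 28 − 2 = 26.
Level 26 exceeds the maximum of 19; capped at 19.
Final offense level: 19.
Criminal history: 8 prior points → Category Moderate (7-9).
Level 19 falls in the 14-19 band.
Grid: Level 14-19 × Category Moderate = 1500-1860 days.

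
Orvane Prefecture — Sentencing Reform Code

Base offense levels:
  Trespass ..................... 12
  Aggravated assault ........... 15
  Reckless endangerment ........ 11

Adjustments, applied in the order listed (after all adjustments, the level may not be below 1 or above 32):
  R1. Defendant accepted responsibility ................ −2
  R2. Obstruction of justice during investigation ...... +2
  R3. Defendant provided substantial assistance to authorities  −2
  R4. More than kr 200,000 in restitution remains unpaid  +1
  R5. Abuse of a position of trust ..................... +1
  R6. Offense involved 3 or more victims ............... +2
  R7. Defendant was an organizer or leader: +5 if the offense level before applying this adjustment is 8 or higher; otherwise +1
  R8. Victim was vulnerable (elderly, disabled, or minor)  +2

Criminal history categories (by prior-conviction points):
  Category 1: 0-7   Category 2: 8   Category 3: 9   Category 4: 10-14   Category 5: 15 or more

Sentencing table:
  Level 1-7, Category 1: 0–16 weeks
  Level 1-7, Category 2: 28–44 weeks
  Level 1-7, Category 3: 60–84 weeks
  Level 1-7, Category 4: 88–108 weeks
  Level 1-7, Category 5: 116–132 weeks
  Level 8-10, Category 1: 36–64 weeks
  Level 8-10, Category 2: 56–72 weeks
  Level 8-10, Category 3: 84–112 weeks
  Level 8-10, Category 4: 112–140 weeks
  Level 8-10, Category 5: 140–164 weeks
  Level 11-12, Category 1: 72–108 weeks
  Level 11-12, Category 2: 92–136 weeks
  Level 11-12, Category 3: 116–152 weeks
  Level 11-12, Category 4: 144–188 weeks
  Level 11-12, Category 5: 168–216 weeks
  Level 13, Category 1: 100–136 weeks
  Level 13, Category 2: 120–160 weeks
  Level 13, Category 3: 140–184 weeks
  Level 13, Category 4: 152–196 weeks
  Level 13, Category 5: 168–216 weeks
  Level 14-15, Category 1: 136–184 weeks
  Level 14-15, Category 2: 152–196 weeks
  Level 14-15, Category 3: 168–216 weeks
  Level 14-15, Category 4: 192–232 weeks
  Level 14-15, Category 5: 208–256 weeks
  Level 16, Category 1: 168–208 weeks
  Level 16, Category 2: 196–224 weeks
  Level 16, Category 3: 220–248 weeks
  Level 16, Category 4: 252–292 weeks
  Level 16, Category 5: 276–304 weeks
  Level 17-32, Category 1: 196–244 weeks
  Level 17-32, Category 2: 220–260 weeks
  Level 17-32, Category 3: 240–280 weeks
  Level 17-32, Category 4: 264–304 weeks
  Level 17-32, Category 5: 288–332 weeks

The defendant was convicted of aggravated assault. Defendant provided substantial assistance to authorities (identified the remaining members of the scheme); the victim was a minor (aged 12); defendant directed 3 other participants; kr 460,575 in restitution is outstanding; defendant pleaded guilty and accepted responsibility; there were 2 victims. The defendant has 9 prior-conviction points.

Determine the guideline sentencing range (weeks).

240-280 weeks

Base offense level for aggravated assault: 15.
R1 applies: 15 − 2 = 13.
R2 does not apply.
R3 applies: 13 − 2 = 11.
R4 applies: 11 + 1 = 12.
R5 does not apply.
R6 does not apply.
R7 applies (level before this adjustment is 12 ≥ 8, so +5): 12 + 5 = 17.
R8 applies: 17 + 2 = 19.
Final offense level: 19.
Criminal history: 9 prior points → Category 3 (9).
Level 19 falls in the 17-32 band.
Grid: Level 17-32 × Category 3 = 240-280 weeks.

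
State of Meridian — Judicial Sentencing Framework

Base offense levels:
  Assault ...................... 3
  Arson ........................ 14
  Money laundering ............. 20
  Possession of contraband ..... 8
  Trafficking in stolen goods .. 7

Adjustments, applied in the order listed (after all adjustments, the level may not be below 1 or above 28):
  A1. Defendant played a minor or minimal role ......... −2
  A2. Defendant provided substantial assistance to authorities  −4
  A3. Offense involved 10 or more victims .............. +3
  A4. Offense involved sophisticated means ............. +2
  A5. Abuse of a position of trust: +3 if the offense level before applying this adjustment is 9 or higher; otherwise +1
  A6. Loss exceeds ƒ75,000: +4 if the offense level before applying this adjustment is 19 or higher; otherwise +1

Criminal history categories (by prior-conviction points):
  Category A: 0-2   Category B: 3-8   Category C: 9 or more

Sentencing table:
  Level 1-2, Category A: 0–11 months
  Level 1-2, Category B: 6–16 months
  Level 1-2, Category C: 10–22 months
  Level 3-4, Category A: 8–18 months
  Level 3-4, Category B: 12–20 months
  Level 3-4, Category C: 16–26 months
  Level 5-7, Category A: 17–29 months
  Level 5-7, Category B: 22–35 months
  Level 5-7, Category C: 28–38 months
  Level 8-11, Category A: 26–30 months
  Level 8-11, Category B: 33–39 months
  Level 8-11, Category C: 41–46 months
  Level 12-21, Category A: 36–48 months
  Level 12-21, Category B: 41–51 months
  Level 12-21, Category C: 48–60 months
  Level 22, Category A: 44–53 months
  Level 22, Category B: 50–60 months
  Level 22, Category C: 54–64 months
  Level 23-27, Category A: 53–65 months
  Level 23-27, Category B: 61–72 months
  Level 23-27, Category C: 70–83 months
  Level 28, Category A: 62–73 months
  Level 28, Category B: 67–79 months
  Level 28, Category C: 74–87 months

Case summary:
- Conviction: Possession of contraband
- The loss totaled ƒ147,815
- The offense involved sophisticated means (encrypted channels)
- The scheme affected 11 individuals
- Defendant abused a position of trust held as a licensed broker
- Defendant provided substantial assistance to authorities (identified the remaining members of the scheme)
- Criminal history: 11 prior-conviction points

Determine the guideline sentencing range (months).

48-60 months

Base offense level for possession of contraband: 8.
A1 does not apply.
A2 applies: 8 − 4 = 4.
A3 applies: 4 + 3 = 7.
A4 applies: 7 + 2 = 9.
A5 applies (level before this adjustment is 9 ≥ 9, so +3): 9 + 3 = 12.
A6 applies (level before this adjustment is 12 < 19, so +1): 12 + 1 = 13.
Final offense level: 13.
Criminal history: 11 prior points → Category C (9+).
Level 13 falls in the 12-21 band.
Grid: Level 12-21 × Category C = 48-60 months.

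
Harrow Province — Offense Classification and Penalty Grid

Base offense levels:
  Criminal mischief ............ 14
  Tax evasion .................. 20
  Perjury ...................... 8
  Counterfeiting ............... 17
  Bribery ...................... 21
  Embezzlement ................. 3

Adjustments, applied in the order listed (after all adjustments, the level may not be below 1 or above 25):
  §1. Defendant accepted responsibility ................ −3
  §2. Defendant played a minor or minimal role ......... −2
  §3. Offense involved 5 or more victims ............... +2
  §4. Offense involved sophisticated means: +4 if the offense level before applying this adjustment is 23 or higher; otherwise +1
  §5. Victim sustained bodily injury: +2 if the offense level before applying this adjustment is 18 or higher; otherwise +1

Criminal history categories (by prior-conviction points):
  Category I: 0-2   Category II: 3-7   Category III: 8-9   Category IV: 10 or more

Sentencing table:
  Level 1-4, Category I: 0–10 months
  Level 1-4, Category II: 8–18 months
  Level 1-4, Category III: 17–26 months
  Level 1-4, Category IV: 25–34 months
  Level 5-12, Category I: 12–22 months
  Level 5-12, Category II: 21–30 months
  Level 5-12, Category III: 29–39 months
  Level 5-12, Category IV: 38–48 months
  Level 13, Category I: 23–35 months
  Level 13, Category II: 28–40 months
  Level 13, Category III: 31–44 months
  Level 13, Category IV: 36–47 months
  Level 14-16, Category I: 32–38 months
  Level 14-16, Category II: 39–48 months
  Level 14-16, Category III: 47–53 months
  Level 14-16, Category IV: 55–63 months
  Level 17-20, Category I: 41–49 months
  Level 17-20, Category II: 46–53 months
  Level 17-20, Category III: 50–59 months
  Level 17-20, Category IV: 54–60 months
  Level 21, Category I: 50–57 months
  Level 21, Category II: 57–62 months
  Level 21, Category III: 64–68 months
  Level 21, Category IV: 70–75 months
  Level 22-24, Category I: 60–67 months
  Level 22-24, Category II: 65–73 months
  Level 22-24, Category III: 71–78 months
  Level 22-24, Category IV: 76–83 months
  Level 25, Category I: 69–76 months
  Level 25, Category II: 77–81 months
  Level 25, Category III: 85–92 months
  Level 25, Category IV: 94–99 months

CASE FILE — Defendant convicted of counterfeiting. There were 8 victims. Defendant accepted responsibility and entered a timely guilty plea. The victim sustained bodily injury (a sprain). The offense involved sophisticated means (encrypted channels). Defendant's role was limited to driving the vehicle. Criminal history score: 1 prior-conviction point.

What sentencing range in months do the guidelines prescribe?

Base offense level for counterfeiting: 17.
§1 applies: 17 − 3 = 14.
§2 applies: 14 − 2 = 12.
§3 applies: 12 + 2 = 14.
§4 applies (level before this adjustment is 14 < 23, so +1): 14 + 1 = 15.
§5 applies (level before this adjustment is 15 < 18, so +1): 15 + 1 = 16.
Final offense level: 16.
Criminal history: 1 prior point → Category I (0-2).
Level 16 falls in the 14-16 band.
Grid: Level 14-16 × Category I = 32-38 months.

32-38 months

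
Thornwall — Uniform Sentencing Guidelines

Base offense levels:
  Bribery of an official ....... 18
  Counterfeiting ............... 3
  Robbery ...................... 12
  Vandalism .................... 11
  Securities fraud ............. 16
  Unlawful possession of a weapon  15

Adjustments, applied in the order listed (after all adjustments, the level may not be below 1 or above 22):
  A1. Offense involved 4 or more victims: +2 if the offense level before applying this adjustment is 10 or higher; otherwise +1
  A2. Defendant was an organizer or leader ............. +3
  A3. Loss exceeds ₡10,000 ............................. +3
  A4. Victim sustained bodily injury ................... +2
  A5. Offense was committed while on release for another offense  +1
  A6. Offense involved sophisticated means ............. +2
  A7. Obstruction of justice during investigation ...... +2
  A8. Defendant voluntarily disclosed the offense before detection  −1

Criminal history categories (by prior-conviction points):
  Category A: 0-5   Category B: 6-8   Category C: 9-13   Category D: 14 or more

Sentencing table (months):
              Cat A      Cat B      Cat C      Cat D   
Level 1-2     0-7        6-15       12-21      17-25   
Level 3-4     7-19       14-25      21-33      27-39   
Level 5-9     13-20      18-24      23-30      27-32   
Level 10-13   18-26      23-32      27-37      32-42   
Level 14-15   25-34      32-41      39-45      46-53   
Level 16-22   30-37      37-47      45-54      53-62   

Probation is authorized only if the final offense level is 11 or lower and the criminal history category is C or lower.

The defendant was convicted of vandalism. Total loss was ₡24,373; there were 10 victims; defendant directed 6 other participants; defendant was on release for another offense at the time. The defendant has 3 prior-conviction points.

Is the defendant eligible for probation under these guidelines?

Base offense level for vandalism: 11.
A1 applies (level before this adjustment is 11 ≥ 10, so +2): 11 + 2 = 13.
A2 applies: 13 + 3 = 16.
A3 applies: 16 + 3 = 19.
A4 does not apply.
A5 applies: 19 + 1 = 20.
Final offense level: 20.
Criminal history: 3 prior points → Category A (0-5).
Level 20 falls in the 16-22 band.
Grid: Level 16-22 × Category A = 30-37 months.
Probation check: level 20 > 11 and category A ≤ C → not eligible.

No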